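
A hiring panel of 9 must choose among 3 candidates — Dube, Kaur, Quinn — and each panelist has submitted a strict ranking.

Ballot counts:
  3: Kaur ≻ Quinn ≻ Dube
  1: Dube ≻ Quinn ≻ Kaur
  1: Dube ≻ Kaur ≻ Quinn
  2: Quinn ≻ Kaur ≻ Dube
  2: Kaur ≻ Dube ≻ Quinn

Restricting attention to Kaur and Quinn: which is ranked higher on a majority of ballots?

Kaur

Ballots ranking Kaur above Quinn: 3 + 1 + 2 = 6.
Ballots ranking Quinn above Kaur: 9 − 6 = 3.
Kaur wins the head-to-head 6–3.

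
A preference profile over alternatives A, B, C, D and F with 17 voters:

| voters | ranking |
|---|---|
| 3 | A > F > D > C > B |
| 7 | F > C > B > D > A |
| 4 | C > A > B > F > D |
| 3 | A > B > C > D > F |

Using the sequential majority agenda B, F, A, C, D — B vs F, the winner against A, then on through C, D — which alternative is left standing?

C

Round 1: B vs F — 7–10, F advances.
Round 2: F vs A — 7–10, A advances.
Round 3: A vs C — 6–11, C advances.
Round 4: C vs D — 14–3, C advances.
The agenda winner is C.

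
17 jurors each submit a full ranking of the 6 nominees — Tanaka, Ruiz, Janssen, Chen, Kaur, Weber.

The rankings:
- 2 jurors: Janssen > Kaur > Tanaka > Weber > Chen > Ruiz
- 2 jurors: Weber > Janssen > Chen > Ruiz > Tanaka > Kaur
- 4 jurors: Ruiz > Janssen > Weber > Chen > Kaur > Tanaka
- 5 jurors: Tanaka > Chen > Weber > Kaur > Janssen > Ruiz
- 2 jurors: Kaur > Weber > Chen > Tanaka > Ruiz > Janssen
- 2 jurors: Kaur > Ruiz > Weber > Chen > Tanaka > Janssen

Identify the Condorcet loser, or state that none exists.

Ruiz

Head-to-head results (17 jurors):
Tanaka vs Ruiz: Tanaka, 9–8.
Tanaka vs Janssen: 9 to 8, Tanaka.
Tanaka–Chen: Chen 10–7.
Tanaka vs Kaur: Tanaka is ranked higher on 2+5 = 7 ballots, Kaur on 10. Kaur wins 10–7.
Tanaka vs Weber: 2+5 = 7 for Tanaka, 10 for Weber — Weber by 10–7.
Ruiz vs Janssen: Janssen, 9–8.
Ruiz vs Chen: Chen, 11–6.
Ruiz vs Kaur: Ruiz preferred on 2+4 = 6 ballots; Kaur wins 11–6.
Ruiz vs Weber: Ruiz is ranked higher on 4+2 = 6 ballots, Weber on 11. Weber wins 11–6.
Janssen vs Chen: Janssen preferred on 2+2+4 = 8 ballots; Chen wins 9–8.
Janssen vs Kaur: Kaur, 9–8.
Janssen vs Weber: Janssen is ranked higher on 2+4 = 6 ballots, Weber on 11. Weber wins 11–6.
Chen–Kaur: Chen 11–6.
Chen–Weber: Weber 12–5.
Kaur vs Weber: Weber wins 11–6.
Only Ruiz has no wins; Ruiz is the Condorcet loser.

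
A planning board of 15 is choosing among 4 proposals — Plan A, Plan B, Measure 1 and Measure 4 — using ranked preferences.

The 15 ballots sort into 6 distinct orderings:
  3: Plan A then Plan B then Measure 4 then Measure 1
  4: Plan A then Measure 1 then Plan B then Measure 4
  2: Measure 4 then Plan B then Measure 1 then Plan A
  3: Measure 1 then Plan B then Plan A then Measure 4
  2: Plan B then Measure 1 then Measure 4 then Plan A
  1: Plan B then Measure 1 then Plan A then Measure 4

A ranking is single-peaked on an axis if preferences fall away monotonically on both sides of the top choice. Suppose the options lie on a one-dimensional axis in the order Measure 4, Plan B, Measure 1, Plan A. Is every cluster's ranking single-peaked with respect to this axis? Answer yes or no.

no

Axis positions: Measure 4=1, Plan B=2, Measure 1=3, Plan A=4.
Cluster 1: ranking walks positions 4-2-1-3; Plan B is ranked above Measure 1 even though Measure 1 lies between Plan B and the peak Plan A on the axis — preferences dip and rise again. Not single-peaked.
Cluster 2 (peak Plan A at position 4): ranking walks positions 4-3-2-1, expanding outward from the peak — single-peaked.
Cluster 3 (peak Measure 4 at position 1): ranking walks positions 1-2-3-4, expanding outward from the peak — single-peaked.
Cluster 4 (peak Measure 1 at position 3): ranking walks positions 3-2-4-1, expanding outward from the peak — single-peaked.
Cluster 5 (peak Plan B at position 2): ranking walks positions 2-3-1-4, expanding outward from the peak — single-peaked.
Cluster 6 (peak Plan B at position 2): ranking walks positions 2-3-4-1, expanding outward from the peak — single-peaked.
Cluster 1 violates single-peakedness, so the profile is not single-peaked on this axis.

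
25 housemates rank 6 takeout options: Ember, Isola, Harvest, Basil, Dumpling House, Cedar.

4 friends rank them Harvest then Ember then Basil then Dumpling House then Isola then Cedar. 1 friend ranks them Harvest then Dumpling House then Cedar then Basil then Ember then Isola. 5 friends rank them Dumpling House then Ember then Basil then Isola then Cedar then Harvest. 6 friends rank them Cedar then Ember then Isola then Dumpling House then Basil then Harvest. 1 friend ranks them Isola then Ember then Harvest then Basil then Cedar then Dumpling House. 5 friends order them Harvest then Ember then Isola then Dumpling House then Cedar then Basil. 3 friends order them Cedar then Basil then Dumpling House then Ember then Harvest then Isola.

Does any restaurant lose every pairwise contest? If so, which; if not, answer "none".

none

Pairwise majorities:
Ember vs Isola: 24 to 1, Ember.
Ember vs Harvest: Ember, 15–10.
Ember–Basil: Ember 21–4.
Ember–Dumpling House: Ember 16–9.
Ember vs Cedar: Ember, 15–10.
Isola–Harvest: Harvest 13–12.
Isola vs Basil: 12 to 13, Basil.
Isola vs Dumpling House: Isola is ranked higher on 6+1+5 = 12 ballots, Dumpling House on 13. Dumpling House wins 13–12.
Isola–Cedar: Isola 15–10.
Harvest vs Basil: Harvest preferred on 4+1+1+5 = 11 ballots; Basil wins 14–11.
Harvest–Dumpling House: Dumpling House 14–11.
Harvest vs Cedar: 11 to 14, Cedar.
Basil vs Dumpling House: 4+1+3 = 8 for Basil, 17 for Dumpling House — Dumpling House by 17–8.
Basil vs Cedar: 4+5+1 = 10 for Basil, 15 for Cedar — Cedar by 15–10.
Dumpling House–Cedar: Dumpling House 15–10.
Every restaurant wins at least one matchup (Ember beats Isola; Isola beats Cedar; Harvest beats Isola; Basil beats Isola; Dumpling House beats Isola; Cedar beats Harvest), so there is no Condorcet loser.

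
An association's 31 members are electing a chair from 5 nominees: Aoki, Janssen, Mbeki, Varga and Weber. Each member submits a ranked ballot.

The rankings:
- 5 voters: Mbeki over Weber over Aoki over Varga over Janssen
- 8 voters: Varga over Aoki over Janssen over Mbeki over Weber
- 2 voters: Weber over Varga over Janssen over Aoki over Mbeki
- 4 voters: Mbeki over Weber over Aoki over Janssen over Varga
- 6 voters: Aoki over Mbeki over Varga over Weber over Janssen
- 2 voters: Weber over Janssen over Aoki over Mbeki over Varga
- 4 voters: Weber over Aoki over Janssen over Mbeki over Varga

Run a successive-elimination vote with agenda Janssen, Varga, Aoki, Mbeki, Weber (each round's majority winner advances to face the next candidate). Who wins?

Weber

Round 1: Janssen vs Varga — 10–21, Varga advances.
Round 2: Varga vs Aoki — 10–21, Aoki advances.
Round 3: Aoki vs Mbeki — 22–9, Aoki advances.
Round 4: Aoki vs Weber — 14–17, Weber advances.
Weber survives the agenda.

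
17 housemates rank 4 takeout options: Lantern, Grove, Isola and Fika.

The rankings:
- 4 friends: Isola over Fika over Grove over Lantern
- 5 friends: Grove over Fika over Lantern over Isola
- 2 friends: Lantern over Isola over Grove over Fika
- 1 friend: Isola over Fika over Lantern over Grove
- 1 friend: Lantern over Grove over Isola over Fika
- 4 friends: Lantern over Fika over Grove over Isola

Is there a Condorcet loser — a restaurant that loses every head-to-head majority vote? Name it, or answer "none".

Pairwise majorities:
Lantern vs Grove: Lantern preferred on 2+1+1+4 = 8 ballots; Grove wins 9–8.
Lantern vs Isola: 5+2+1+4 = 12 for Lantern, 5 for Isola — Lantern by 12–5.
Lantern vs Fika: Fika, 10–7.
Grove vs Isola: Grove preferred on 5+1+4 = 10 ballots; Grove wins 10–7.
Grove–Fika: Fika 9–8.
Isola vs Fika: 8 to 9, Fika.
Isola is beaten in every head-to-head and is the Condorcet loser.

Isola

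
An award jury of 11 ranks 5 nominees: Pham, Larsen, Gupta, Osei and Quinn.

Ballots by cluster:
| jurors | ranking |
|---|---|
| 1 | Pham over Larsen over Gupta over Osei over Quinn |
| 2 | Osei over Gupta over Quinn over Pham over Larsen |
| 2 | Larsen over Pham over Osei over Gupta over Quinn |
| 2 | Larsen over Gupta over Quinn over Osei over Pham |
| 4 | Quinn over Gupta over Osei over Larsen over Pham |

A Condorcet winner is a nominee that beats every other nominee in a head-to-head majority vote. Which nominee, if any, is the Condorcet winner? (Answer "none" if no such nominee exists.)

Gupta

Pairwise majorities:
Pham–Larsen: Larsen 8–3.
Pham vs Gupta: Gupta, 8–3.
Pham–Osei: Osei 8–3.
Pham vs Quinn: Quinn, 8–3.
Larsen vs Gupta: Gupta wins 6–5.
Larsen–Osei: Osei 6–5.
Larsen vs Quinn: Quinn wins 6–5.
Gupta vs Osei: Gupta, 7–4.
Gupta vs Quinn: Gupta, 7–4.
Osei vs Quinn: Quinn, 6–5.
Gupta beats each of Pham, Larsen, Osei, Quinn — Gupta is the Condorcet winner.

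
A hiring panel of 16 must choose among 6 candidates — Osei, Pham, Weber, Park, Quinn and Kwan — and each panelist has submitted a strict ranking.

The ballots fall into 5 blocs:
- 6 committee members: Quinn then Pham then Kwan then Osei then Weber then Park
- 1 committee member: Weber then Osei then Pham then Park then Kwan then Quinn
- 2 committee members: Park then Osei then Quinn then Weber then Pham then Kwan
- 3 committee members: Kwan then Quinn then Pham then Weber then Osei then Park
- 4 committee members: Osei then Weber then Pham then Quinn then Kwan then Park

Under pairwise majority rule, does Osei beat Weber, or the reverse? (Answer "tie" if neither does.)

Ballots ranking Osei above Weber: 6 + 2 + 4 = 12.
Ballots ranking Weber above Osei: 16 − 12 = 4.
Osei wins the head-to-head 12–4.

Osei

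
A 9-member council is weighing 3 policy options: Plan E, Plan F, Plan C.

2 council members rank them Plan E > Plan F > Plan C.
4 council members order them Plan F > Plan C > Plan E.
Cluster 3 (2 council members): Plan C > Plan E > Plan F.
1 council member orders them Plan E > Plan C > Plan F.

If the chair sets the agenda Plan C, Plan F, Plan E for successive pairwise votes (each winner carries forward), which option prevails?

Plan E

Round 1: Plan C vs Plan F — 3–6, Plan F advances.
Round 2: Plan F vs Plan E — 4–5, Plan E advances.
The agenda winner is Plan E.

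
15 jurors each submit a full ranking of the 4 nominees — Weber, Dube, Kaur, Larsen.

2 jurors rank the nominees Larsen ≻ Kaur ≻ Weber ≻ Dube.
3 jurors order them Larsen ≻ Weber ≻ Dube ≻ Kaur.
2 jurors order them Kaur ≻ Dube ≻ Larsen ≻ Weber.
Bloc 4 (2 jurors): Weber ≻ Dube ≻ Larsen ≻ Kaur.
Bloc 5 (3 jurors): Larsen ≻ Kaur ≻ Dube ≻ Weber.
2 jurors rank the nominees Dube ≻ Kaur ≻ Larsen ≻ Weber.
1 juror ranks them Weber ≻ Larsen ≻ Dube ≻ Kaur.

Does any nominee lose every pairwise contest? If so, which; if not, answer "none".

none

Head-to-head results (15 jurors):
Weber vs Dube: 8 to 7, Weber.
Weber vs Kaur: 6 to 9, Kaur.
Weber vs Larsen: Larsen, 12–3.
Dube vs Kaur: Dube wins 8–7.
Dube vs Larsen: Larsen wins 9–6.
Kaur vs Larsen: 2+2 = 4 for Kaur, 11 for Larsen — Larsen by 11–4.
No nominee is winless: Weber beats Dube; Dube beats Kaur; Kaur beats Weber; Larsen beats Weber. There is no Condorcet loser.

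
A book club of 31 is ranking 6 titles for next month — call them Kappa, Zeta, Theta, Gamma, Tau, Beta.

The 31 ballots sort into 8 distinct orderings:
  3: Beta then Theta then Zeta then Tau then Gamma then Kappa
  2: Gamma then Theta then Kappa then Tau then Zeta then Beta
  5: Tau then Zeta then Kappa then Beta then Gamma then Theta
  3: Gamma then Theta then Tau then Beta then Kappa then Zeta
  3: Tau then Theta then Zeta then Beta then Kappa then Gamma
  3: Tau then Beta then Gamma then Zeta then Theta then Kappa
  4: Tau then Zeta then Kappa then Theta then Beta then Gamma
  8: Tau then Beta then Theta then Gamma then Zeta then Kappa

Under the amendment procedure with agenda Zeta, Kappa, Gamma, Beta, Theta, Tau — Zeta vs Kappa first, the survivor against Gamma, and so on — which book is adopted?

Round 1: Zeta vs Kappa — 26–5, Zeta advances.
Round 2: Zeta vs Gamma — 15–16, Gamma advances.
Round 3: Gamma vs Beta — 5–26, Beta advances.
Round 4: Beta vs Theta — 19–12, Beta advances.
Round 5: Beta vs Tau — 3–28, Tau advances.
Tau survives the agenda.

Tau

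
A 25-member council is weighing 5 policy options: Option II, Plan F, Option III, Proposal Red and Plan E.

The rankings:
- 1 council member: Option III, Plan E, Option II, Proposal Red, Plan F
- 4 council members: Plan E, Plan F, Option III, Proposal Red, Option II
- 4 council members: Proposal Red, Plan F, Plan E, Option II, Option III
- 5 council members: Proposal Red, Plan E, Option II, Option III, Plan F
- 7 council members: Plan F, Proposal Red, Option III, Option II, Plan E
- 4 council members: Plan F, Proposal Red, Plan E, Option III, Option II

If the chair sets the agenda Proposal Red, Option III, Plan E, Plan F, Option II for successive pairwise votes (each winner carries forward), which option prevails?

Plan F

Round 1: Proposal Red vs Option III — 20–5, Proposal Red advances.
Round 2: Proposal Red vs Plan E — 20–5, Proposal Red advances.
Round 3: Proposal Red vs Plan F — 10–15, Plan F advances.
Round 4: Plan F vs Option II — 19–6, Plan F advances.
The agenda winner is Plan F.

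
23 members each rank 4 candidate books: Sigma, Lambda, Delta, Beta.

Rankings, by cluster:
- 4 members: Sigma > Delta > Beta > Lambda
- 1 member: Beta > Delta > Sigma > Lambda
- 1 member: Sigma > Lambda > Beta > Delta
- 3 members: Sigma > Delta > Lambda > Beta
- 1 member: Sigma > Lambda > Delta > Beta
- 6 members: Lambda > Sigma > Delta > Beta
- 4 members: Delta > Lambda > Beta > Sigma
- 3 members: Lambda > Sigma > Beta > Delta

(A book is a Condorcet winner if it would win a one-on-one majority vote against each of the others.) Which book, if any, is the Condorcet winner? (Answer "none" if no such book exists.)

Check each pair by majority over 23 ballots:
Sigma vs Lambda: Sigma preferred on 4+1+1+3+1 = 10 ballots; Lambda wins 13–10.
Sigma vs Delta: 4+1+3+1+6+3 = 18 for Sigma, 5 for Delta — Sigma by 18–5.
Sigma vs Beta: Sigma preferred on 4+1+3+1+6+3 = 18 ballots; Sigma wins 18–5.
Lambda vs Delta: 11 to 12, Delta.
Lambda vs Beta: Lambda is ranked higher on 1+3+1+6+4+3 = 18 ballots, Beta on 5. Lambda wins 18–5.
Delta vs Beta: Delta preferred on 4+3+1+6+4 = 18 ballots; Delta wins 18–5.
Each book drops at least one matchup (Sigma loses to Lambda; Lambda loses to Delta; Delta loses to Sigma; Beta loses to Sigma); the cycle Sigma → Delta → Lambda → Sigma rules out a Condorcet winner.

none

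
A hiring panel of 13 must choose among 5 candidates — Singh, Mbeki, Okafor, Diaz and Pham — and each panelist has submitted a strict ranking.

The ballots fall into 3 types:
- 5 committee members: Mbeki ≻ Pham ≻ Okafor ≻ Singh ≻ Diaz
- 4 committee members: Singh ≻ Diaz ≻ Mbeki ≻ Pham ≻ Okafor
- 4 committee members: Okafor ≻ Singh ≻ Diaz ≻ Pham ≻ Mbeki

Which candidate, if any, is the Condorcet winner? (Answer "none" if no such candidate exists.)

none

Check each pair by majority over 13 ballots:
Singh vs Mbeki: 8 to 5, Singh.
Singh vs Okafor: Singh preferred on 4 ballots; Okafor wins 9–4.
Singh vs Diaz: Singh, 13–0.
Singh vs Pham: Singh wins 8–5.
Mbeki vs Okafor: Mbeki wins 9–4.
Mbeki vs Diaz: Diaz wins 8–5.
Mbeki vs Pham: Mbeki, 9–4.
Okafor vs Diaz: Okafor preferred on 5+4 = 9 ballots; Okafor wins 9–4.
Okafor vs Pham: Okafor is ranked higher on 4 ballots, Pham on 9. Pham wins 9–4.
Diaz vs Pham: Diaz preferred on 4+4 = 8 ballots; Diaz wins 8–5.
No candidate is unbeaten: Singh loses to Okafor; Mbeki loses to Singh; Okafor loses to Mbeki; Diaz loses to Singh; Pham loses to Singh. In particular Singh > Mbeki > Okafor > Singh is a majority cycle — no Condorcet winner exists.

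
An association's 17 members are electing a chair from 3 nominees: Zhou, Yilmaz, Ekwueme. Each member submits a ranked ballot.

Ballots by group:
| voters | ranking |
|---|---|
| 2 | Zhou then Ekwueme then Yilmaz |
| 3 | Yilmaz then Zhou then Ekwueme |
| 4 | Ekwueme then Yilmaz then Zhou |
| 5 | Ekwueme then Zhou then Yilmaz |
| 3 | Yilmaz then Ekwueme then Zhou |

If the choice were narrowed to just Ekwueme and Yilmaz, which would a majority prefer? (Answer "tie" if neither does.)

Ekwueme

Ballots ranking Ekwueme above Yilmaz: 2 + 4 + 5 = 11.
Ballots ranking Yilmaz above Ekwueme: 17 − 11 = 6.
Ekwueme wins the head-to-head 11–6.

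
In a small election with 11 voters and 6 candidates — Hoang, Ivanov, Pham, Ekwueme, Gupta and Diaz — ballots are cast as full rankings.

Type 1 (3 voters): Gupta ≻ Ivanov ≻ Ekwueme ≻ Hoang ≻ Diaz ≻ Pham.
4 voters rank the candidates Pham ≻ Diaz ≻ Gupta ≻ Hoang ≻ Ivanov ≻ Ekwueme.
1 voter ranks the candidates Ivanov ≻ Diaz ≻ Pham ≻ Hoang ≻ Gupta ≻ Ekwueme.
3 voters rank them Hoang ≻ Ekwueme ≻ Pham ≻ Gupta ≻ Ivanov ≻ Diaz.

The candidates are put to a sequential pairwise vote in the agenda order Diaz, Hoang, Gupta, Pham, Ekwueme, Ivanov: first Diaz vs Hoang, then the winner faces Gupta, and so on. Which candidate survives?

Ivanov

Round 1: Diaz vs Hoang — 5–6, Hoang advances.
Round 2: Hoang vs Gupta — 4–7, Gupta advances.
Round 3: Gupta vs Pham — 3–8, Pham advances.
Round 4: Pham vs Ekwueme — 5–6, Ekwueme advances.
Round 5: Ekwueme vs Ivanov — 3–8, Ivanov advances.
The agenda winner is Ivanov.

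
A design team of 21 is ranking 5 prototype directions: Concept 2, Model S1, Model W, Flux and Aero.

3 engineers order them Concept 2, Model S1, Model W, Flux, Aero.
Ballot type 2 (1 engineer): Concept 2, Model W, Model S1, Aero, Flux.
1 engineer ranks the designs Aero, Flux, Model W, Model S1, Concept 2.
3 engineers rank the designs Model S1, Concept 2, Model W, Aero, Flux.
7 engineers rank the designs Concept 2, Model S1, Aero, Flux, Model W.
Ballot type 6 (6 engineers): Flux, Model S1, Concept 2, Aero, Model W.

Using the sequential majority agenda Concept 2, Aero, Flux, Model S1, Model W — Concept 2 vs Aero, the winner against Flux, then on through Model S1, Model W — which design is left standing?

Round 1: Concept 2 vs Aero — 20–1, Concept 2 advances.
Round 2: Concept 2 vs Flux — 14–7, Concept 2 advances.
Round 3: Concept 2 vs Model S1 — 11–10, Concept 2 advances.
Round 4: Concept 2 vs Model W — 20–1, Concept 2 advances.
Concept 2 survives the agenda.

Concept 2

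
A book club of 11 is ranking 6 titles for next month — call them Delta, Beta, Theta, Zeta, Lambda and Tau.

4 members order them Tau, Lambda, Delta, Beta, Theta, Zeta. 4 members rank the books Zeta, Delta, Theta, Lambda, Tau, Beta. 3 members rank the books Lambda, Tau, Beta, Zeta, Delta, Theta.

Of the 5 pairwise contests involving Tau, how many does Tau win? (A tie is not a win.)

4

Tau against each rival (11 members):
Tau vs Delta: 4+3 = 7 for Tau, 4 for Delta — Tau by 7–4.
Tau vs Beta: Tau wins 11–0.
Tau vs Theta: Tau preferred on 4+3 = 7 ballots; Tau wins 7–4.
Tau vs Zeta: 4+3 = 7 for Tau, 4 for Zeta — Tau by 7–4.
Tau vs Lambda: Tau preferred on 4 ballots; Lambda wins 7–4.
Tau beats Delta, Beta, Theta, Zeta; loses to Lambda — 4 pairwise wins.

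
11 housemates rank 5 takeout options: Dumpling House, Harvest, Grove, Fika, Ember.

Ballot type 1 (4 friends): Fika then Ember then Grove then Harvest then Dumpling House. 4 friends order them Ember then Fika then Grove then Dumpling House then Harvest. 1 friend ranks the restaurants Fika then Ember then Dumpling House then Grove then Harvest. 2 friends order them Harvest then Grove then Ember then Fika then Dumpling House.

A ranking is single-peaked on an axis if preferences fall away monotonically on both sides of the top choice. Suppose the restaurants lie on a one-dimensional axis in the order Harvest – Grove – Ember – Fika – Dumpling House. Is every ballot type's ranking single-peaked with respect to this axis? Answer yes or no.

Axis positions: Harvest=1, Grove=2, Ember=3, Fika=4, Dumpling House=5.
Ballot type 1 (peak Fika at position 4): ranking walks positions 4-3-2-1-5, expanding outward from the peak — single-peaked.
Ballot type 2 (peak Ember at position 3): ranking walks positions 3-4-2-5-1, expanding outward from the peak — single-peaked.
Ballot type 3 (peak Fika at position 4): ranking walks positions 4-3-5-2-1, expanding outward from the peak — single-peaked.
Ballot type 4 (peak Harvest at position 1): ranking walks positions 1-2-3-4-5, expanding outward from the peak — single-peaked.
Every ranking is single-peaked on this axis.

yes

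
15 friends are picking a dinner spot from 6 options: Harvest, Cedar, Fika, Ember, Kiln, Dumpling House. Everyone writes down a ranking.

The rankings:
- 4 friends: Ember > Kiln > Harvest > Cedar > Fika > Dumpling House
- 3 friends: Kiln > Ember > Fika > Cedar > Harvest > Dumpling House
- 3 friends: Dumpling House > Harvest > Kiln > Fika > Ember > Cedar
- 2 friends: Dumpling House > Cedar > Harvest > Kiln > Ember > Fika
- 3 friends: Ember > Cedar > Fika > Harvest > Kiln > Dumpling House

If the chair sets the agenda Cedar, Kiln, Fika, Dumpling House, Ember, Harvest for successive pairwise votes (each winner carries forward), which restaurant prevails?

Round 1: Cedar vs Kiln — 5–10, Kiln advances.
Round 2: Kiln vs Fika — 12–3, Kiln advances.
Round 3: Kiln vs Dumpling House — 10–5, Kiln advances.
Round 4: Kiln vs Ember — 8–7, Kiln advances.
Round 5: Kiln vs Harvest — 7–8, Harvest advances.
The agenda winner is Harvest.

Harvest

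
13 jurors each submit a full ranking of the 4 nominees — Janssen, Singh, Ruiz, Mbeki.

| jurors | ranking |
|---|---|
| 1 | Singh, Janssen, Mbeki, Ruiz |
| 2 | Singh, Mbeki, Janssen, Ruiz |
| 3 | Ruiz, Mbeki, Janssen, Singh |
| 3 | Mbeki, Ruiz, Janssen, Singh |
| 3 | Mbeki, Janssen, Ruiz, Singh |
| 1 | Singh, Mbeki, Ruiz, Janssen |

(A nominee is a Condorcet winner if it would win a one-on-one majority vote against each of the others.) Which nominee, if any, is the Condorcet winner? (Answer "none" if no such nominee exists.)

Head-to-head results (13 jurors):
Janssen vs Singh: Janssen preferred on 3+3+3 = 9 ballots; Janssen wins 9–4.
Janssen vs Ruiz: Janssen is ranked higher on 1+2+3 = 6 ballots, Ruiz on 7. Ruiz wins 7–6.
Janssen vs Mbeki: Janssen is ranked higher on 1 ballot, Mbeki on 12. Mbeki wins 12–1.
Singh vs Ruiz: Singh preferred on 1+2+1 = 4 ballots; Ruiz wins 9–4.
Singh vs Mbeki: Singh is ranked higher on 1+2+1 = 4 ballots, Mbeki on 9. Mbeki wins 9–4.
Ruiz vs Mbeki: 3 to 10, Mbeki.
Mbeki defeats every rival head-to-head and is the Condorcet winner.

Mbeki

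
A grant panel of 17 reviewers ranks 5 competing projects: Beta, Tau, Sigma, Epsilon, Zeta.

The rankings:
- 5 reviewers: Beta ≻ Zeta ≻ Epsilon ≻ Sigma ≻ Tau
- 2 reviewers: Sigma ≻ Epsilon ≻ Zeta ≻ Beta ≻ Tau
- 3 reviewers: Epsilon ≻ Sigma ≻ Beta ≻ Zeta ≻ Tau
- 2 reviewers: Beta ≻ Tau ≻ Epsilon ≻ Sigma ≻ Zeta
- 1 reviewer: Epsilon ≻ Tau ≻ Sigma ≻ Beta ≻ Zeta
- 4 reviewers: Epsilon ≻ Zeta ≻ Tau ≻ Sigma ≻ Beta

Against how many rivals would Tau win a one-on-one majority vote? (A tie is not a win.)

Tau against each rival (17 reviewers):
Tau vs Beta: Beta wins 12–5.
Tau vs Sigma: Sigma wins 10–7.
Tau vs Epsilon: Epsilon wins 15–2.
Tau vs Zeta: 2+1 = 3 for Tau, 14 for Zeta — Zeta by 14–3.
Tau beats no one; loses to Beta, Sigma, Epsilon, Zeta — 0 pairwise wins.

0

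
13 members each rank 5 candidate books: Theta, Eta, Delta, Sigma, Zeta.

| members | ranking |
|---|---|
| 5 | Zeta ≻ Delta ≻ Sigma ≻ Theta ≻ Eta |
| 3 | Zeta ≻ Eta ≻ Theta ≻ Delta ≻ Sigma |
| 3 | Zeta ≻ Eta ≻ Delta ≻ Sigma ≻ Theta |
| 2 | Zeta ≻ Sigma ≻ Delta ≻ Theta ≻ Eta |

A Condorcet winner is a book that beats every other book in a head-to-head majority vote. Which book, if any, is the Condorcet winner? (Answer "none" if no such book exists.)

Zeta

Pairwise majorities:
Theta vs Eta: 5+2 = 7 for Theta, 6 for Eta — Theta by 7–6.
Theta–Delta: Delta 10–3.
Theta vs Sigma: Theta preferred on 3 ballots; Sigma wins 10–3.
Theta vs Zeta: 0 for Theta, 13 for Zeta — Zeta by 13–0.
Eta–Delta: Delta 7–6.
Eta vs Sigma: 6 to 7, Sigma.
Eta–Zeta: Zeta 13–0.
Delta vs Sigma: 5+3+3 = 11 for Delta, 2 for Sigma — Delta by 11–2.
Delta vs Zeta: Zeta, 13–0.
Sigma vs Zeta: Zeta wins 13–0.
Zeta defeats every rival head-to-head and is the Condorcet winner.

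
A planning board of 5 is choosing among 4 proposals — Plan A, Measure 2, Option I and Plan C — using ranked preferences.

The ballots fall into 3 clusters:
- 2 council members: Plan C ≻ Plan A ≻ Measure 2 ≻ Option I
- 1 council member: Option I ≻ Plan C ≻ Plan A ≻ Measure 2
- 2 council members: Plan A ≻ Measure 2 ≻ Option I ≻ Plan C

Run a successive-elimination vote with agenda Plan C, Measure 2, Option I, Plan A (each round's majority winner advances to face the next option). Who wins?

Plan A

Round 1: Plan C vs Measure 2 — 3–2, Plan C advances.
Round 2: Plan C vs Option I — 2–3, Option I advances.
Round 3: Option I vs Plan A — 1–4, Plan A advances.
Plan A survives the agenda.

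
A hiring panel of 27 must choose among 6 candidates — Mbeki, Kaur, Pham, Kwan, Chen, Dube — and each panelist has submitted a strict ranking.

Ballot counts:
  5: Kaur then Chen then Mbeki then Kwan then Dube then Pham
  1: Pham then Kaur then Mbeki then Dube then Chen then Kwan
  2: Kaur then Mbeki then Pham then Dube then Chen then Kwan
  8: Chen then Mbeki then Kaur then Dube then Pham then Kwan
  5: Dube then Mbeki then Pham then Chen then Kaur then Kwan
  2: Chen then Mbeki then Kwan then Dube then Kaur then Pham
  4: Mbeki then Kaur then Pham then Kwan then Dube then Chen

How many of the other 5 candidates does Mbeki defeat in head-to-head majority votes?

4

Mbeki against each rival (27 committee members):
Mbeki vs Kaur: Mbeki, 19–8.
Mbeki vs Pham: Mbeki is ranked higher on 5+2+8+5+2+4 = 26 ballots, Pham on 1. Mbeki wins 26–1.
Mbeki vs Kwan: Mbeki, 27–0.
Mbeki–Chen: Chen 15–12.
Mbeki vs Dube: Mbeki, 22–5.
Mbeki beats Kaur, Pham, Kwan, Dube; loses to Chen — 4 pairwise wins.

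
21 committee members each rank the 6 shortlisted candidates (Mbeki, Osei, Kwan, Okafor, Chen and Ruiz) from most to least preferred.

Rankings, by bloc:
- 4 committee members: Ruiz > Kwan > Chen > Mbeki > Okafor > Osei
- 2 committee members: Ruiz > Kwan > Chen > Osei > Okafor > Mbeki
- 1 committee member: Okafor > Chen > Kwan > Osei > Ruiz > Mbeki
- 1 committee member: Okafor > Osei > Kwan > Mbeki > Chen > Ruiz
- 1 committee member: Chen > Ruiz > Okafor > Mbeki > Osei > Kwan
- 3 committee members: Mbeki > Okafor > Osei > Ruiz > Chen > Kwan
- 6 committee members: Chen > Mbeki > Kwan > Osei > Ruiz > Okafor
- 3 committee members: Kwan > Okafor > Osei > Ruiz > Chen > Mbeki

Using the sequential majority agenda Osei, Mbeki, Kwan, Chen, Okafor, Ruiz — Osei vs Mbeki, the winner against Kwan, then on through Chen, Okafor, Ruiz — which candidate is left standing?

Round 1: Osei vs Mbeki — 7–14, Mbeki advances.
Round 2: Mbeki vs Kwan — 10–11, Kwan advances.
Round 3: Kwan vs Chen — 10–11, Chen advances.
Round 4: Chen vs Okafor — 13–8, Chen advances.
Round 5: Chen vs Ruiz — 9–12, Ruiz advances.
The agenda winner is Ruiz.

Ruiz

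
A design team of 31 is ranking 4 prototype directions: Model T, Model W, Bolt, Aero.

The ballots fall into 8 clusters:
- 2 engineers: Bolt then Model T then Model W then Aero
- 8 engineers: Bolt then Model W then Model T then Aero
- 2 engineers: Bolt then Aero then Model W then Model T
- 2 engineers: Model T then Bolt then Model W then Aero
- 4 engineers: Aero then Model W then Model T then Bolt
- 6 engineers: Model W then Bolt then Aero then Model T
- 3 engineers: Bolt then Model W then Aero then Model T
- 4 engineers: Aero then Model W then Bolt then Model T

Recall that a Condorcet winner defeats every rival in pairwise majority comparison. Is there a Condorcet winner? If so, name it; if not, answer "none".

Bolt

Check each pair by majority over 31 ballots:
Model T vs Model W: 4 to 27, Model W.
Model T vs Bolt: Bolt wins 25–6.
Model T vs Aero: Aero wins 19–12.
Model W vs Bolt: Bolt, 17–14.
Model W–Aero: Model W 21–10.
Bolt vs Aero: 2+8+2+2+6+3 = 23 for Bolt, 8 for Aero — Bolt by 23–8.
Bolt defeats every rival head-to-head and is the Condorcet winner.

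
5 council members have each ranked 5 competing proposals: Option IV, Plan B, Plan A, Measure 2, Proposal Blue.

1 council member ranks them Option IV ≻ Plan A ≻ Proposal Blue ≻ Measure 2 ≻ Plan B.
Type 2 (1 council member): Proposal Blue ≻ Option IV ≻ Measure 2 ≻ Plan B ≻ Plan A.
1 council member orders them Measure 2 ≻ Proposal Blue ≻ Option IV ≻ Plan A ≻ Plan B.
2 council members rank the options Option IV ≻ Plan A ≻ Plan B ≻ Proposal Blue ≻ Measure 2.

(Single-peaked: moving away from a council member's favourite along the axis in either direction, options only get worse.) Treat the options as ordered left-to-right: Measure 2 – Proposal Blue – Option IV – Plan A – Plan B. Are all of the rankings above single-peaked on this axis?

Axis positions: Measure 2=1, Proposal Blue=2, Option IV=3, Plan A=4, Plan B=5.
Type 1 (peak Option IV at position 3): ranking walks positions 3-4-2-1-5, expanding outward from the peak — single-peaked.
Type 2: ranking walks positions 2-3-1-5-4; Plan B is ranked above Plan A even though Plan A lies between Plan B and the peak Proposal Blue on the axis — preferences dip and rise again. Not single-peaked.
Type 3 (peak Measure 2 at position 1): ranking walks positions 1-2-3-4-5, expanding outward from the peak — single-peaked.
Type 4 (peak Option IV at position 3): ranking walks positions 3-4-5-2-1, expanding outward from the peak — single-peaked.
Type 2 violates single-peakedness, so the profile is not single-peaked on this axis.

no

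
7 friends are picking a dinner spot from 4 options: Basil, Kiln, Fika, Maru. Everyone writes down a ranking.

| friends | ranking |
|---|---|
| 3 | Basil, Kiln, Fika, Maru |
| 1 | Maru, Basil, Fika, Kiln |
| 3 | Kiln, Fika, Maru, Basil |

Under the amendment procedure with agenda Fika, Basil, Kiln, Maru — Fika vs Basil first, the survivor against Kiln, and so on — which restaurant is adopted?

Round 1: Fika vs Basil — 3–4, Basil advances.
Round 2: Basil vs Kiln — 4–3, Basil advances.
Round 3: Basil vs Maru — 3–4, Maru advances.
The agenda winner is Maru.

Maru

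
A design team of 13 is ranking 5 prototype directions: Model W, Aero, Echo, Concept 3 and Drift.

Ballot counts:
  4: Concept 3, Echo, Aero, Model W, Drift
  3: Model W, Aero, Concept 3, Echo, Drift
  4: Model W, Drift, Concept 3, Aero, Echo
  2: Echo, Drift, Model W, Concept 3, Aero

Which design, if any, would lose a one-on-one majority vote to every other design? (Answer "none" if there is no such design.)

Drift

Head-to-head results (13 engineers):
Model W vs Aero: Model W is ranked higher on 3+4+2 = 9 ballots, Aero on 4. Model W wins 9–4.
Model W vs Echo: Model W wins 7–6.
Model W vs Concept 3: Model W is ranked higher on 3+4+2 = 9 ballots, Concept 3 on 4. Model W wins 9–4.
Model W vs Drift: Model W wins 11–2.
Aero vs Echo: Aero, 7–6.
Aero–Concept 3: Concept 3 10–3.
Aero vs Drift: Aero wins 7–6.
Echo vs Concept 3: Echo preferred on 2 ballots; Concept 3 wins 11–2.
Echo vs Drift: Echo is ranked higher on 4+3+2 = 9 ballots, Drift on 4. Echo wins 9–4.
Concept 3 vs Drift: Concept 3 is ranked higher on 4+3 = 7 ballots, Drift on 6. Concept 3 wins 7–6.
Drift loses to every other design — it is the Condorcet loser.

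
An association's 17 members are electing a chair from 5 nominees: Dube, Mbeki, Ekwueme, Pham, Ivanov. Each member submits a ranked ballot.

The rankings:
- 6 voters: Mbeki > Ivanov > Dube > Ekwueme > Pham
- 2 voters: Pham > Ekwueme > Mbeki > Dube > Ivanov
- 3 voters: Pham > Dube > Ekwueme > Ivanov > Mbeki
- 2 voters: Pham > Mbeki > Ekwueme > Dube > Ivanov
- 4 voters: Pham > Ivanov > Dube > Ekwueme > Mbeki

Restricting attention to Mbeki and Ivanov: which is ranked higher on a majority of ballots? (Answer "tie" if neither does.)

Mbeki

Ballots ranking Mbeki above Ivanov: 6 + 2 + 2 = 10.
Ballots ranking Ivanov above Mbeki: 17 − 10 = 7.
Mbeki wins the head-to-head 10–7.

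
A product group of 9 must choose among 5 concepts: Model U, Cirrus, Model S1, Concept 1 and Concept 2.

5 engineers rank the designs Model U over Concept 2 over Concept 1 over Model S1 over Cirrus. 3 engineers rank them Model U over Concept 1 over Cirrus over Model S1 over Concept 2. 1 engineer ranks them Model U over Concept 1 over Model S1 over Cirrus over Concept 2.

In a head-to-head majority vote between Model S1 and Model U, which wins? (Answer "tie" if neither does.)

No ballot ranks Model S1 above Model U: 0.
Ballots ranking Model U above Model S1: 9 − 0 = 9.
Model U wins the head-to-head 9–0.

Model U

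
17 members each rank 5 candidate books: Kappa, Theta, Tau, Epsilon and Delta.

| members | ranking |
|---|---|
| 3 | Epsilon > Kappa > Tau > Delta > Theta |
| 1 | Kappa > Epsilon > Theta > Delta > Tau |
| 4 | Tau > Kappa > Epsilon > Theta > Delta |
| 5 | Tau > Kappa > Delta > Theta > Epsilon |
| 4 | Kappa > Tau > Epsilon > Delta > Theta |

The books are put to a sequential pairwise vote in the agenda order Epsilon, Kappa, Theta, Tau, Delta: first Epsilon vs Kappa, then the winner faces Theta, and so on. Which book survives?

Tau

Round 1: Epsilon vs Kappa — 3–14, Kappa advances.
Round 2: Kappa vs Theta — 17–0, Kappa advances.
Round 3: Kappa vs Tau — 8–9, Tau advances.
Round 4: Tau vs Delta — 16–1, Tau advances.
The agenda winner is Tau.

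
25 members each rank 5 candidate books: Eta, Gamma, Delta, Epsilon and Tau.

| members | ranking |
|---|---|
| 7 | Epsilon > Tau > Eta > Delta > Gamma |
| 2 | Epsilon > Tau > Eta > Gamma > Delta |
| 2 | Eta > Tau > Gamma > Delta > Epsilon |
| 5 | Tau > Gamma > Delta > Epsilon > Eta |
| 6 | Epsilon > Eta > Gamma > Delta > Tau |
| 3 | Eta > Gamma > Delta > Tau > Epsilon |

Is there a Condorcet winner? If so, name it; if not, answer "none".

Epsilon

Head-to-head results (25 members):
Eta–Gamma: Eta 20–5.
Eta vs Delta: Eta wins 20–5.
Eta vs Epsilon: Epsilon, 20–5.
Eta–Tau: Tau 14–11.
Gamma vs Delta: Gamma, 18–7.
Gamma vs Epsilon: Epsilon wins 15–10.
Gamma vs Tau: Tau, 16–9.
Delta vs Epsilon: Epsilon wins 15–10.
Delta–Tau: Tau 16–9.
Epsilon vs Tau: Epsilon, 15–10.
Epsilon beats each of Eta, Gamma, Delta, Tau — Epsilon is the Condorcet winner.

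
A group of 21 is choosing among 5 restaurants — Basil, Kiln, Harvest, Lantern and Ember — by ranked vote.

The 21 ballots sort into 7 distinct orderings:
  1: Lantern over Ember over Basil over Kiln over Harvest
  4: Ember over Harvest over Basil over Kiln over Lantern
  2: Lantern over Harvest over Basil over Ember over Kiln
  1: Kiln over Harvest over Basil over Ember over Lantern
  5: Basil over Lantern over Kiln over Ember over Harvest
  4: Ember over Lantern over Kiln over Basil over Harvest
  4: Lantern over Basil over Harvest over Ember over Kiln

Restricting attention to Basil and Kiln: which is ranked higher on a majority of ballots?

Basil

Ballots ranking Basil above Kiln: 1 + 4 + 2 + 5 + 4 = 16.
Ballots ranking Kiln above Basil: 21 − 16 = 5.
Basil wins the head-to-head 16–5.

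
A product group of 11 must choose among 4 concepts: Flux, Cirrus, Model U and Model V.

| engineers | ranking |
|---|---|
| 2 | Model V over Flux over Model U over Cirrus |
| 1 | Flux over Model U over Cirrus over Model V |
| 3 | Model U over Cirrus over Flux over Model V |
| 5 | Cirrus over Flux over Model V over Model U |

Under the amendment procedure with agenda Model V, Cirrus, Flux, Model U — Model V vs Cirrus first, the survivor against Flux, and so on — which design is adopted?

Model U

Round 1: Model V vs Cirrus — 2–9, Cirrus advances.
Round 2: Cirrus vs Flux — 8–3, Cirrus advances.
Round 3: Cirrus vs Model U — 5–6, Model U advances.
The agenda winner is Model U.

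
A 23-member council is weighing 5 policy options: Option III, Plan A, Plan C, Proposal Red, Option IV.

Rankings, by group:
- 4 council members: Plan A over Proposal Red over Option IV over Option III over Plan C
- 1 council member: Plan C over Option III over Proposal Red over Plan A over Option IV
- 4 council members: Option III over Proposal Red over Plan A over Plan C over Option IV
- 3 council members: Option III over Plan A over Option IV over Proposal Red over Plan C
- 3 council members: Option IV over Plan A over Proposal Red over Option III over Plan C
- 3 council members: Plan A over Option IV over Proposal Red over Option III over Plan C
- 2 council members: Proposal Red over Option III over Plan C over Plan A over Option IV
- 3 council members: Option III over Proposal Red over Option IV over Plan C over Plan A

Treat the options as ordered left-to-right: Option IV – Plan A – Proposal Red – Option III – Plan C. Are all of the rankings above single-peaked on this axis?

no

Axis positions: Option IV=1, Plan A=2, Proposal Red=3, Option III=4, Plan C=5.
Group 1 (peak Plan A at position 2): ranking walks positions 2-3-1-4-5, expanding outward from the peak — single-peaked.
Group 2 (peak Plan C at position 5): ranking walks positions 5-4-3-2-1, expanding outward from the peak — single-peaked.
Group 3 (peak Option III at position 4): ranking walks positions 4-3-2-5-1, expanding outward from the peak — single-peaked.
Group 4: ranking walks positions 4-2-1-3-5; Plan A is ranked above Proposal Red even though Proposal Red lies between Plan A and the peak Option III on the axis — preferences dip and rise again. Not single-peaked.
Group 5 (peak Option IV at position 1): ranking walks positions 1-2-3-4-5, expanding outward from the peak — single-peaked.
Group 6 (peak Plan A at position 2): ranking walks positions 2-1-3-4-5, expanding outward from the peak — single-peaked.
Group 7 (peak Proposal Red at position 3): ranking walks positions 3-4-5-2-1, expanding outward from the peak — single-peaked.
Group 8: ranking walks positions 4-3-1-5-2; Option IV is ranked above Plan A even though Plan A lies between Option IV and the peak Option III on the axis — preferences dip and rise again. Not single-peaked.
Group 4 violates single-peakedness, so the profile is not single-peaked on this axis.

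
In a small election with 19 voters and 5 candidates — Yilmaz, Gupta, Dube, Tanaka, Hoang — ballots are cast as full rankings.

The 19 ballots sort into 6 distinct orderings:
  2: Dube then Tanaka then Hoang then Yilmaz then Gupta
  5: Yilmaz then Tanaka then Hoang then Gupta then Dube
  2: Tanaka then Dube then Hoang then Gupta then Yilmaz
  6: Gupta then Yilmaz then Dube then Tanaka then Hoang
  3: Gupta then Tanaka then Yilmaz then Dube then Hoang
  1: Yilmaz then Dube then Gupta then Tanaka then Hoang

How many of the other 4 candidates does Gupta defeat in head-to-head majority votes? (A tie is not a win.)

4

Gupta against each rival (19 voters):
Gupta vs Yilmaz: Gupta, 11–8.
Gupta vs Dube: Gupta, 14–5.
Gupta vs Tanaka: Gupta, 10–9.
Gupta vs Hoang: 10 to 9, Gupta.
Gupta beats Yilmaz, Dube, Tanaka, Hoang — 4 pairwise wins.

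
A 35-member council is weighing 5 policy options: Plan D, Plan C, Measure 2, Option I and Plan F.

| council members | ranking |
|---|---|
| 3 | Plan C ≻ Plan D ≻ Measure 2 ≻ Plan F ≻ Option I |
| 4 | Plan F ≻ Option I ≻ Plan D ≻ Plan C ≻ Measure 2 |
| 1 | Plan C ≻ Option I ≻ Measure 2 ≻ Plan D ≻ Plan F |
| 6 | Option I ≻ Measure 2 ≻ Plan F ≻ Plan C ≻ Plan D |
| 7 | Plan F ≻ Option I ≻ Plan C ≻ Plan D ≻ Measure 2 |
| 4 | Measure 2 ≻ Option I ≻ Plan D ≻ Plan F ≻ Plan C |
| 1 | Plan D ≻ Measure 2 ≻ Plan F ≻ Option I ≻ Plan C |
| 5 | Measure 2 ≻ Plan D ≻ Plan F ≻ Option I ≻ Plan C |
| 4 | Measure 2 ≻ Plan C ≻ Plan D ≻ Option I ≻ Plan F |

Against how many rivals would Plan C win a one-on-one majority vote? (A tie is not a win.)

1

Plan C against each rival (35 council members):
Plan C vs Plan D: Plan C wins 21–14.
Plan C vs Measure 2: 15 to 20, Measure 2.
Plan C vs Option I: Plan C is ranked higher on 3+1+4 = 8 ballots, Option I on 27. Option I wins 27–8.
Plan C vs Plan F: Plan C is ranked higher on 3+1+4 = 8 ballots, Plan F on 27. Plan F wins 27–8.
Plan C beats Plan D; loses to Measure 2, Option I, Plan F — 1 pairwise win.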